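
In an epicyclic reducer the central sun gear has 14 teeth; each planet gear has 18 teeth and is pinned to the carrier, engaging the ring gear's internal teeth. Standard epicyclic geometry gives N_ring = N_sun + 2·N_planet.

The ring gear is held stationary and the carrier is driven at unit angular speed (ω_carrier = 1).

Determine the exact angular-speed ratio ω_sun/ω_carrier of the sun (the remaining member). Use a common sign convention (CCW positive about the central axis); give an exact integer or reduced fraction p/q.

32/7

N_ring = 14 + 2·18 = 50
14(ω_s−ω_c) = −50(ω_r−ω_c),  ω_r=0, ω_c=1
ω_s = 1 − (50/14)(0−1) = 32/7
ω_s/ω_c = 32/7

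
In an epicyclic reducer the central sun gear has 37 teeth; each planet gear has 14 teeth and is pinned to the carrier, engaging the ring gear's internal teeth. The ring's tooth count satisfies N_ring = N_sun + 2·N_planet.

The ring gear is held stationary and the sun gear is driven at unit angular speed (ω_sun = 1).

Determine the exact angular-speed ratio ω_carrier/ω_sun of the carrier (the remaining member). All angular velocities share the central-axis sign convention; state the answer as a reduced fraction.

37/102

N_ring = 37 + 2·14 = 65
37(ω_s−ω_c) = −65(ω_r−ω_c),  ω_r=0, ω_s=1
37(1−ω_c) = −65(0−ω_c)  ⇒  102ω_c = 37  ⇒  ω_c = 37/102
ω_c/ω_s = 37/102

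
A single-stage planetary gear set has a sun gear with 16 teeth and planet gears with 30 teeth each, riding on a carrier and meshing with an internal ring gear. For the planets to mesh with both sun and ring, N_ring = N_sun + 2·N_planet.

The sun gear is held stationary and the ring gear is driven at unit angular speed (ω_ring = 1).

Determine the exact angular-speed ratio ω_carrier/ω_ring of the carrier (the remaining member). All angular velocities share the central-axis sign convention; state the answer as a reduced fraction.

19/23

N_ring = 16 + 2·30 = 76
16(ω_s−ω_c) = −76(ω_r−ω_c),  ω_s=0, ω_r=1
16(0−ω_c) = −76(1−ω_c)  ⇒  92ω_c = 76  ⇒  ω_c = 19/23
ω_c/ω_r = 19/23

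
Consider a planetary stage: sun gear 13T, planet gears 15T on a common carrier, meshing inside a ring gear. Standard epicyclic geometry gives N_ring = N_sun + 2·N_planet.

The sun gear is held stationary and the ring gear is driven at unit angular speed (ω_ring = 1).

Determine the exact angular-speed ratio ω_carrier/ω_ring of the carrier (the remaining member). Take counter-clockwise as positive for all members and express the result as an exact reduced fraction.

N_ring = 13 + 2·15 = 43
13(ω_s−ω_c) = −43(ω_r−ω_c),  ω_s=0, ω_r=1
13(0−ω_c) = −43(1−ω_c)  ⇒  56ω_c = 43  ⇒  ω_c = 43/56
ω_c/ω_r = 43/56

43/56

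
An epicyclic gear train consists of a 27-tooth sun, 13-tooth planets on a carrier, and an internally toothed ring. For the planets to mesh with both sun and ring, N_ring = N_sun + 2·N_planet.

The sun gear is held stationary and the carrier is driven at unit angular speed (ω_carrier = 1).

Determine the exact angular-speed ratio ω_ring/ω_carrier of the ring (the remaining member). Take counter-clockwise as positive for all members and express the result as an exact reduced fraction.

N_ring = 27 + 2·13 = 53
27(ω_s−ω_c) = −53(ω_r−ω_c),  ω_s=0, ω_c=1
ω_r = 1 − (27/53)(0−1) = 80/53
ω_r/ω_c = 80/53

80/53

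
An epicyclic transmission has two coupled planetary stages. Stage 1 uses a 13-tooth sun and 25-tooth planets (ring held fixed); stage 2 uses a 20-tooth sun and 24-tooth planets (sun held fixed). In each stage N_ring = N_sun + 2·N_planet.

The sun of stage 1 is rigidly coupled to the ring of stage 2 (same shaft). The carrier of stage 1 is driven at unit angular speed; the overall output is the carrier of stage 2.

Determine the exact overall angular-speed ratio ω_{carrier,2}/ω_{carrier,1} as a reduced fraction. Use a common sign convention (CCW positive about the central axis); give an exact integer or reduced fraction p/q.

Stage 1: N_ring = 13 + 2·25 = 63
Stage 1: 13(ω_s−ω_c) = −63(ω_r−ω_c),  ω_r=0, ω_c=1
Stage 1: ω_s = 1 − (63/13)(0−1) = 76/13
  ⇒ ω_s¹/ω_c¹ = 76/13
Stage 2: N_ring = 20 + 2·24 = 68
Stage 2: 20(ω_s−ω_c) = −68(ω_r−ω_c),  ω_s=0, ω_r=1
Stage 2: 20(0−ω_c) = −68(1−ω_c)  ⇒  88ω_c = 68  ⇒  ω_c = 17/22
  ⇒ ω_c²/ω_r² = 17/22
Coupling ω_r² = ω_s¹ ⇒ overall = 76/13 × 17/22 = 646/143

646/143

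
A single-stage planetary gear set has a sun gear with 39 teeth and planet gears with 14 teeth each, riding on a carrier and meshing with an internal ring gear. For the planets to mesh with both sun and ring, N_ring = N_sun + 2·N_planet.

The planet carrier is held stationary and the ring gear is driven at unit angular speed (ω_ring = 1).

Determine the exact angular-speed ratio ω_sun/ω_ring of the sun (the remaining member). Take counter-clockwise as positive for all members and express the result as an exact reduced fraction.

-67/39

N_ring = 39 + 2·14 = 67
39(ω_s−ω_c) = −67(ω_r−ω_c),  ω_c=0, ω_r=1
ω_s = 0 − (67/39)(1−0) = -67/39
ω_s/ω_r = -67/39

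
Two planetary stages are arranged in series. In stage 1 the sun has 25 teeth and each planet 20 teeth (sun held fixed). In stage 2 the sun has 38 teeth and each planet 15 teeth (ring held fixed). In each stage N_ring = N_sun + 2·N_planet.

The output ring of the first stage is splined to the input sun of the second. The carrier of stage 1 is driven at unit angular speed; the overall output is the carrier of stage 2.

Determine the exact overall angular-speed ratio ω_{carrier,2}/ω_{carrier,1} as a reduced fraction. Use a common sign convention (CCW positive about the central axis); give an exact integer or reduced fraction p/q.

342/689

Stage 1: N_ring = 25 + 2·20 = 65
Stage 1: 25(ω_s−ω_c) = −65(ω_r−ω_c),  ω_s=0, ω_c=1
Stage 1: ω_r = 1 − (25/65)(0−1) = 18/13
  ⇒ ω_r¹/ω_c¹ = 18/13
Stage 2: N_ring = 38 + 2·15 = 68
Stage 2: 38(ω_s−ω_c) = −68(ω_r−ω_c),  ω_r=0, ω_s=1
Stage 2: 38(1−ω_c) = −68(0−ω_c)  ⇒  106ω_c = 38  ⇒  ω_c = 19/53
  ⇒ ω_c²/ω_s² = 19/53
Coupling ω_s² = ω_r¹ ⇒ overall = 18/13 × 19/53 = 342/689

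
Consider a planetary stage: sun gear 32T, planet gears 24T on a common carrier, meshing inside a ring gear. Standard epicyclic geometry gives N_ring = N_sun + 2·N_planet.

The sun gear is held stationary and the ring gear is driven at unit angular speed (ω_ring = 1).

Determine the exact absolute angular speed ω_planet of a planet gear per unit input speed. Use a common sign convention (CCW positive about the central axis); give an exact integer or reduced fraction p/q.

N_ring = 32 + 2·24 = 80
32(ω_s−ω_c) = −80(ω_r−ω_c),  ω_s=0, ω_r=1
32(0−ω_c) = −80(1−ω_c)  ⇒  112ω_c = 80  ⇒  ω_c = 5/7
sun–planet: 32·(0−5/7) = −24·(ω_p−ω_c)  ⇒  ω_p−ω_c = −(32/24)·(-5/7) = 20/21
ω_p = 5/7 + 20/21 = 5/3

5/3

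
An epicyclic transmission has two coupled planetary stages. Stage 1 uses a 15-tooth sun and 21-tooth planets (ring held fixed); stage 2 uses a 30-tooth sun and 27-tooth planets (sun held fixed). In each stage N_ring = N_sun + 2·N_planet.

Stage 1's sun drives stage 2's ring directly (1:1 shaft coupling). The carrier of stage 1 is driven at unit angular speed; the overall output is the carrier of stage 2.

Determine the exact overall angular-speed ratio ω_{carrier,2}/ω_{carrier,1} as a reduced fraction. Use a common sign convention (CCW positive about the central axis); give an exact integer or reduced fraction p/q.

Stage 1: N_ring = 15 + 2·21 = 57
Stage 1: 15(ω_s−ω_c) = −57(ω_r−ω_c),  ω_r=0, ω_c=1
Stage 1: ω_s = 1 − (57/15)(0−1) = 24/5
  ⇒ ω_s¹/ω_c¹ = 24/5
Stage 2: N_ring = 30 + 2·27 = 84
Stage 2: 30(ω_s−ω_c) = −84(ω_r−ω_c),  ω_s=0, ω_r=1
Stage 2: 30(0−ω_c) = −84(1−ω_c)  ⇒  114ω_c = 84  ⇒  ω_c = 14/19
  ⇒ ω_c²/ω_r² = 14/19
Coupling ω_r² = ω_s¹ ⇒ overall = 24/5 × 14/19 = 336/95

336/95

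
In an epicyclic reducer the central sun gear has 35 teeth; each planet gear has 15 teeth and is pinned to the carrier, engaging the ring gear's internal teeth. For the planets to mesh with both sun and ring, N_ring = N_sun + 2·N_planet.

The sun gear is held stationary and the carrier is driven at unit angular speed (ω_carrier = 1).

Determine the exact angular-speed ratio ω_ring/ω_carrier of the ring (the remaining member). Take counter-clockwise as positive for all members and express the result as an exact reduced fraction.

20/13

N_ring = 35 + 2·15 = 65
35(ω_s−ω_c) = −65(ω_r−ω_c),  ω_s=0, ω_c=1
ω_r = 1 − (35/65)(0−1) = 20/13
ω_r/ω_c = 20/13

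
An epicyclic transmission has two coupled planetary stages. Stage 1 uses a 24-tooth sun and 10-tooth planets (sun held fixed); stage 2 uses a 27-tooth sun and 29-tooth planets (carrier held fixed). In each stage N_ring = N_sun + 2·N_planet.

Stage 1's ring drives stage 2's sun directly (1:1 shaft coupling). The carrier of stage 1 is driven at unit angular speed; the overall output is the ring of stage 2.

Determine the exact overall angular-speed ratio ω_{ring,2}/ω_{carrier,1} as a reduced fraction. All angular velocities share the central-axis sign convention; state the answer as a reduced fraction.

Stage 1: N_ring = 24 + 2·10 = 44
Stage 1: 24(ω_s−ω_c) = −44(ω_r−ω_c),  ω_s=0, ω_c=1
Stage 1: ω_r = 1 − (24/44)(0−1) = 17/11
  ⇒ ω_r¹/ω_c¹ = 17/11
Stage 2: N_ring = 27 + 2·29 = 85
Stage 2: 27(ω_s−ω_c) = −85(ω_r−ω_c),  ω_c=0, ω_s=1
Stage 2: ω_r = 0 − (27/85)(1−0) = -27/85
  ⇒ ω_r²/ω_s² = -27/85
Coupling ω_s² = ω_r¹ ⇒ overall = 17/11 × -27/85 = -27/55

-27/55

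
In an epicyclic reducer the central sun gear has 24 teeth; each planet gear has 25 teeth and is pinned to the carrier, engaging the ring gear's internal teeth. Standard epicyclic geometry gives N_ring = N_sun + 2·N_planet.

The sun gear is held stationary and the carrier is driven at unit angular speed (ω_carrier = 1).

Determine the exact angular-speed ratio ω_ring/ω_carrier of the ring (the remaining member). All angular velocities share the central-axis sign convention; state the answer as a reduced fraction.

N_ring = 24 + 2·25 = 74
24(ω_s−ω_c) = −74(ω_r−ω_c),  ω_s=0, ω_c=1
ω_r = 1 − (24/74)(0−1) = 49/37
ω_r/ω_c = 49/37

49/37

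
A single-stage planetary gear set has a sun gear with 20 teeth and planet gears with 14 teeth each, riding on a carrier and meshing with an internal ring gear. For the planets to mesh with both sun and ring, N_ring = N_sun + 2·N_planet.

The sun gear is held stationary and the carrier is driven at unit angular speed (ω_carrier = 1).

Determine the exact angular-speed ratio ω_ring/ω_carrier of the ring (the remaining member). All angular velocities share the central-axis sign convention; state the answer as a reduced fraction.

17/12

N_ring = 20 + 2·14 = 48
20(ω_s−ω_c) = −48(ω_r−ω_c),  ω_s=0, ω_c=1
ω_r = 1 − (20/48)(0−1) = 17/12
ω_r/ω_c = 17/12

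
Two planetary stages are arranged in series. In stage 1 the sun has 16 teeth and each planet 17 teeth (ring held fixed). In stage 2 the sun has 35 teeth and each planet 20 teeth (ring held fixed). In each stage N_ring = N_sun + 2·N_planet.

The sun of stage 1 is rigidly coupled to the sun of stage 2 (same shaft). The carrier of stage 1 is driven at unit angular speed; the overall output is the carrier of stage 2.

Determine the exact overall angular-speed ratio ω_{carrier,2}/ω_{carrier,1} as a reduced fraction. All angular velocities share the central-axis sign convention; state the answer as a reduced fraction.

Stage 1: N_ring = 16 + 2·17 = 50
Stage 1: 16(ω_s−ω_c) = −50(ω_r−ω_c),  ω_r=0, ω_c=1
Stage 1: ω_s = 1 − (50/16)(0−1) = 33/8
  ⇒ ω_s¹/ω_c¹ = 33/8
Stage 2: N_ring = 35 + 2·20 = 75
Stage 2: 35(ω_s−ω_c) = −75(ω_r−ω_c),  ω_r=0, ω_s=1
Stage 2: 35(1−ω_c) = −75(0−ω_c)  ⇒  110ω_c = 35  ⇒  ω_c = 7/22
  ⇒ ω_c²/ω_s² = 7/22
Coupling ω_s² = ω_s¹ ⇒ overall = 33/8 × 7/22 = 21/16

21/16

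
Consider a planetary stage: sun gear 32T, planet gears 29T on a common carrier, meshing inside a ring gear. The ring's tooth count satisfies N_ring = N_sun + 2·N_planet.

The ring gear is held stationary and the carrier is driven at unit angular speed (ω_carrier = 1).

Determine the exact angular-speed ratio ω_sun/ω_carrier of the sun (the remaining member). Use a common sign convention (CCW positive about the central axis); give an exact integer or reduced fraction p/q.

N_ring = 32 + 2·29 = 90
32(ω_s−ω_c) = −90(ω_r−ω_c),  ω_r=0, ω_c=1
ω_s = 1 − (90/32)(0−1) = 61/16
ω_s/ω_c = 61/16

61/16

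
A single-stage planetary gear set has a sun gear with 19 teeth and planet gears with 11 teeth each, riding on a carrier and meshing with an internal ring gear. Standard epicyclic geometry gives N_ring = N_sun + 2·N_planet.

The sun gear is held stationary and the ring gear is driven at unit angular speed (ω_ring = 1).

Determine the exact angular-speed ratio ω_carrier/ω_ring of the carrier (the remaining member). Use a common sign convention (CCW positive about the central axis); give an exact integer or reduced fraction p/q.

41/60

N_ring = 19 + 2·11 = 41
19(ω_s−ω_c) = −41(ω_r−ω_c),  ω_s=0, ω_r=1
19(0−ω_c) = −41(1−ω_c)  ⇒  60ω_c = 41  ⇒  ω_c = 41/60
ω_c/ω_r = 41/60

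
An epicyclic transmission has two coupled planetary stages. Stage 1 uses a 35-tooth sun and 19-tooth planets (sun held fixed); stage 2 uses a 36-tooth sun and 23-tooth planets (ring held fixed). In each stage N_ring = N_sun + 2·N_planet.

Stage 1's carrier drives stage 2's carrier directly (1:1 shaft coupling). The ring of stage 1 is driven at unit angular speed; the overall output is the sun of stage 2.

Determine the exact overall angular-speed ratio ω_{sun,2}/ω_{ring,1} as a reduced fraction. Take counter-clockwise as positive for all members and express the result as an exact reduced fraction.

4307/1944

Stage 1: N_ring = 35 + 2·19 = 73
Stage 1: 35(ω_s−ω_c) = −73(ω_r−ω_c),  ω_s=0, ω_r=1
Stage 1: 35(0−ω_c) = −73(1−ω_c)  ⇒  108ω_c = 73  ⇒  ω_c = 73/108
  ⇒ ω_c¹/ω_r¹ = 73/108
Stage 2: N_ring = 36 + 2·23 = 82
Stage 2: 36(ω_s−ω_c) = −82(ω_r−ω_c),  ω_r=0, ω_c=1
Stage 2: ω_s = 1 − (82/36)(0−1) = 59/18
  ⇒ ω_s²/ω_c² = 59/18
Coupling ω_c² = ω_c¹ ⇒ overall = 73/108 × 59/18 = 4307/1944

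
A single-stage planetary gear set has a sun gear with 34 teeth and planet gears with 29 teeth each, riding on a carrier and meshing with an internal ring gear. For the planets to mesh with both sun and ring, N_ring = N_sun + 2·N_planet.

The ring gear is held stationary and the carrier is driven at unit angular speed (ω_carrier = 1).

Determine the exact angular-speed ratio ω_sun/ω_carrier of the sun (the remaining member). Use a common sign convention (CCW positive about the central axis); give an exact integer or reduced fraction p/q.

N_ring = 34 + 2·29 = 92
34(ω_s−ω_c) = −92(ω_r−ω_c),  ω_r=0, ω_c=1
ω_s = 1 − (92/34)(0−1) = 63/17
ω_s/ω_c = 63/17

63/17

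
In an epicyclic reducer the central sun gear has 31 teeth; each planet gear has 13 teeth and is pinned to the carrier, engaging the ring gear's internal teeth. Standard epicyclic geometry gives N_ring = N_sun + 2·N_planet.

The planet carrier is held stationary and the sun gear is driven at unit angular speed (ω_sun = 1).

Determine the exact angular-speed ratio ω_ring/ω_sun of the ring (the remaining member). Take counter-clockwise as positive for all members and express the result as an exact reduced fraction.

-31/57

N_ring = 31 + 2·13 = 57
31(ω_s−ω_c) = −57(ω_r−ω_c),  ω_c=0, ω_s=1
ω_r = 0 − (31/57)(1−0) = -31/57
ω_r/ω_s = -31/57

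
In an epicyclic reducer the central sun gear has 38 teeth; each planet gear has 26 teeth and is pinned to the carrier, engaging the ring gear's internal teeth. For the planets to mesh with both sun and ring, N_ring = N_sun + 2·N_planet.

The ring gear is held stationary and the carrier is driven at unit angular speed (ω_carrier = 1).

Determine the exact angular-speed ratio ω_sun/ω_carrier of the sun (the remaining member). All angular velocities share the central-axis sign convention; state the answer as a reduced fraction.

64/19

N_ring = 38 + 2·26 = 90
38(ω_s−ω_c) = −90(ω_r−ω_c),  ω_r=0, ω_c=1
ω_s = 1 − (90/38)(0−1) = 64/19
ω_s/ω_c = 64/19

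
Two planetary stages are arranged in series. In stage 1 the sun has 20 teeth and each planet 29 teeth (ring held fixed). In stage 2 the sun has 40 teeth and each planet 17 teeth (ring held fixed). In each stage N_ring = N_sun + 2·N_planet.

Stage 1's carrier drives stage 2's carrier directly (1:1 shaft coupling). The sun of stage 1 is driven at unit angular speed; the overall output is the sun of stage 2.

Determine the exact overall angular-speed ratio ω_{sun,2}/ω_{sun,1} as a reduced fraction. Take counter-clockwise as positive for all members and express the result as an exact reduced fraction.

57/98

Stage 1: N_ring = 20 + 2·29 = 78
Stage 1: 20(ω_s−ω_c) = −78(ω_r−ω_c),  ω_r=0, ω_s=1
Stage 1: 20(1−ω_c) = −78(0−ω_c)  ⇒  98ω_c = 20  ⇒  ω_c = 10/49
  ⇒ ω_c¹/ω_s¹ = 10/49
Stage 2: N_ring = 40 + 2·17 = 74
Stage 2: 40(ω_s−ω_c) = −74(ω_r−ω_c),  ω_r=0, ω_c=1
Stage 2: ω_s = 1 − (74/40)(0−1) = 57/20
  ⇒ ω_s²/ω_c² = 57/20
Coupling ω_c² = ω_c¹ ⇒ overall = 10/49 × 57/20 = 57/98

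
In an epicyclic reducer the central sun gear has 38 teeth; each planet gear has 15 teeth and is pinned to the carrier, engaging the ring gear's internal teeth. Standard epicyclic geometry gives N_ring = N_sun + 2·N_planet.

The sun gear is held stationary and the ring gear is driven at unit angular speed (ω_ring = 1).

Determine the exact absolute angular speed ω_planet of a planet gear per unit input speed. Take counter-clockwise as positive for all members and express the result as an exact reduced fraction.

N_ring = 38 + 2·15 = 68
38(ω_s−ω_c) = −68(ω_r−ω_c),  ω_s=0, ω_r=1
38(0−ω_c) = −68(1−ω_c)  ⇒  106ω_c = 68  ⇒  ω_c = 34/53
sun–planet: 38·(0−34/53) = −15·(ω_p−ω_c)  ⇒  ω_p−ω_c = −(38/15)·(-34/53) = 1292/795
ω_p = 34/53 + 1292/795 = 34/15

34/15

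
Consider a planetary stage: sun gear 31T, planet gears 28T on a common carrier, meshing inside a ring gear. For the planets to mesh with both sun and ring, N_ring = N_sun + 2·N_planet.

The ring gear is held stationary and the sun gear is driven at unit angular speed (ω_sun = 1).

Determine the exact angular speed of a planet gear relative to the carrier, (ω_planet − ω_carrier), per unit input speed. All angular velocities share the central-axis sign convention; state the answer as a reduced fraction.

N_ring = 31 + 2·28 = 87
31(ω_s−ω_c) = −87(ω_r−ω_c),  ω_r=0, ω_s=1
31(1−ω_c) = −87(0−ω_c)  ⇒  118ω_c = 31  ⇒  ω_c = 31/118
sun–planet: 31·(1−31/118) = −28·(ω_p−ω_c)  ⇒  ω_p−ω_c = −(31/28)·(87/118) = -2697/3304

-2697/3304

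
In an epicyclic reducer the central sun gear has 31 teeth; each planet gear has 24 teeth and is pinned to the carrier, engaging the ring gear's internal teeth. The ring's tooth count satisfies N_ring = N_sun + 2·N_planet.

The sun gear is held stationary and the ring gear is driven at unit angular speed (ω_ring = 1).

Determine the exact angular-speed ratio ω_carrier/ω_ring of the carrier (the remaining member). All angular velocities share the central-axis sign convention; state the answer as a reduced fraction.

N_ring = 31 + 2·24 = 79
31(ω_s−ω_c) = −79(ω_r−ω_c),  ω_s=0, ω_r=1
31(0−ω_c) = −79(1−ω_c)  ⇒  110ω_c = 79  ⇒  ω_c = 79/110
ω_c/ω_r = 79/110

79/110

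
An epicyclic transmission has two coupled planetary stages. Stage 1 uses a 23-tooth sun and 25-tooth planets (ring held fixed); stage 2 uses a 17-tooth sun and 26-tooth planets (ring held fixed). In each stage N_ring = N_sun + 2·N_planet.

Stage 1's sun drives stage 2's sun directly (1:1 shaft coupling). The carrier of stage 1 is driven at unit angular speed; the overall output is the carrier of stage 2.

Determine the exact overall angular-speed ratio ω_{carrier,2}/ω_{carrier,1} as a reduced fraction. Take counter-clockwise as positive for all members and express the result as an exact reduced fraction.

Stage 1: N_ring = 23 + 2·25 = 73
Stage 1: 23(ω_s−ω_c) = −73(ω_r−ω_c),  ω_r=0, ω_c=1
Stage 1: ω_s = 1 − (73/23)(0−1) = 96/23
  ⇒ ω_s¹/ω_c¹ = 96/23
Stage 2: N_ring = 17 + 2·26 = 69
Stage 2: 17(ω_s−ω_c) = −69(ω_r−ω_c),  ω_r=0, ω_s=1
Stage 2: 17(1−ω_c) = −69(0−ω_c)  ⇒  86ω_c = 17  ⇒  ω_c = 17/86
  ⇒ ω_c²/ω_s² = 17/86
Coupling ω_s² = ω_s¹ ⇒ overall = 96/23 × 17/86 = 816/989

816/989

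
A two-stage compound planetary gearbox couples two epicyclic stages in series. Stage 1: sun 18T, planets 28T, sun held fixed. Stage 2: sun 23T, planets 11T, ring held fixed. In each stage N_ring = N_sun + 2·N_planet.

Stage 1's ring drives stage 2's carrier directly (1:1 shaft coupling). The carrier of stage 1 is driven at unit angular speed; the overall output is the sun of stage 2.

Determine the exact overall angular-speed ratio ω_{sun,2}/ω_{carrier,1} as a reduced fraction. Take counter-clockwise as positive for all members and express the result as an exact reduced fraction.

136/37

Stage 1: N_ring = 18 + 2·28 = 74
Stage 1: 18(ω_s−ω_c) = −74(ω_r−ω_c),  ω_s=0, ω_c=1
Stage 1: ω_r = 1 − (18/74)(0−1) = 46/37
  ⇒ ω_r¹/ω_c¹ = 46/37
Stage 2: N_ring = 23 + 2·11 = 45
Stage 2: 23(ω_s−ω_c) = −45(ω_r−ω_c),  ω_r=0, ω_c=1
Stage 2: ω_s = 1 − (45/23)(0−1) = 68/23
  ⇒ ω_s²/ω_c² = 68/23
Coupling ω_c² = ω_r¹ ⇒ overall = 46/37 × 68/23 = 136/37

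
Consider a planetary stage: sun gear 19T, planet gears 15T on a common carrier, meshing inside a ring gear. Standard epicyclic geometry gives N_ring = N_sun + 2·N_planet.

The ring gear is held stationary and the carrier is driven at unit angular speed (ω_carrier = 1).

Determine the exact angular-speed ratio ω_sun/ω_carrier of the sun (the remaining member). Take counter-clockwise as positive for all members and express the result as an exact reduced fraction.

68/19

N_ring = 19 + 2·15 = 49
19(ω_s−ω_c) = −49(ω_r−ω_c),  ω_r=0, ω_c=1
ω_s = 1 − (49/19)(0−1) = 68/19
ω_s/ω_c = 68/19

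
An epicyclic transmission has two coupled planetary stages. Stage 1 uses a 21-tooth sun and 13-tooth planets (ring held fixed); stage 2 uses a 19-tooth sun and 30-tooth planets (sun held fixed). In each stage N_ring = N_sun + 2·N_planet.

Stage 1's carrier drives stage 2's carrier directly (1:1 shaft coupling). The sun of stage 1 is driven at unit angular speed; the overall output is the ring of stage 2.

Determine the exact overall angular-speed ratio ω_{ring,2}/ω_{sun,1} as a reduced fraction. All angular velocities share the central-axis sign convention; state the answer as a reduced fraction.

Stage 1: N_ring = 21 + 2·13 = 47
Stage 1: 21(ω_s−ω_c) = −47(ω_r−ω_c),  ω_r=0, ω_s=1
Stage 1: 21(1−ω_c) = −47(0−ω_c)  ⇒  68ω_c = 21  ⇒  ω_c = 21/68
  ⇒ ω_c¹/ω_s¹ = 21/68
Stage 2: N_ring = 19 + 2·30 = 79
Stage 2: 19(ω_s−ω_c) = −79(ω_r−ω_c),  ω_s=0, ω_c=1
Stage 2: ω_r = 1 − (19/79)(0−1) = 98/79
  ⇒ ω_r²/ω_c² = 98/79
Coupling ω_c² = ω_c¹ ⇒ overall = 21/68 × 98/79 = 1029/2686

1029/2686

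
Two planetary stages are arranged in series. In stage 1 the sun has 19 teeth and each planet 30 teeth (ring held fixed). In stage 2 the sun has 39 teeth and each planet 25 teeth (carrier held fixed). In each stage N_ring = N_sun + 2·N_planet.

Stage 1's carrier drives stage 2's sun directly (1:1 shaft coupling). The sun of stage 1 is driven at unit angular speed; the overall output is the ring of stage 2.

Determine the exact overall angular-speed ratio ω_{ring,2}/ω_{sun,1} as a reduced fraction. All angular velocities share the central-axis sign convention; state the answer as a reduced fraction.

Stage 1: N_ring = 19 + 2·30 = 79
Stage 1: 19(ω_s−ω_c) = −79(ω_r−ω_c),  ω_r=0, ω_s=1
Stage 1: 19(1−ω_c) = −79(0−ω_c)  ⇒  98ω_c = 19  ⇒  ω_c = 19/98
  ⇒ ω_c¹/ω_s¹ = 19/98
Stage 2: N_ring = 39 + 2·25 = 89
Stage 2: 39(ω_s−ω_c) = −89(ω_r−ω_c),  ω_c=0, ω_s=1
Stage 2: ω_r = 0 − (39/89)(1−0) = -39/89
  ⇒ ω_r²/ω_s² = -39/89
Coupling ω_s² = ω_c¹ ⇒ overall = 19/98 × -39/89 = -741/8722

-741/8722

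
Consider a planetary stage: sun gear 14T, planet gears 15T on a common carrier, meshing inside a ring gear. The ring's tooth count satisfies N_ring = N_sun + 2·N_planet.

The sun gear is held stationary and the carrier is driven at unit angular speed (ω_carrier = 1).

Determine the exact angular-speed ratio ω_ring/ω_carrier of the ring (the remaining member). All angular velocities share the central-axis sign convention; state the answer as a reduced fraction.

29/22

N_ring = 14 + 2·15 = 44
14(ω_s−ω_c) = −44(ω_r−ω_c),  ω_s=0, ω_c=1
ω_r = 1 − (14/44)(0−1) = 29/22
ω_r/ω_c = 29/22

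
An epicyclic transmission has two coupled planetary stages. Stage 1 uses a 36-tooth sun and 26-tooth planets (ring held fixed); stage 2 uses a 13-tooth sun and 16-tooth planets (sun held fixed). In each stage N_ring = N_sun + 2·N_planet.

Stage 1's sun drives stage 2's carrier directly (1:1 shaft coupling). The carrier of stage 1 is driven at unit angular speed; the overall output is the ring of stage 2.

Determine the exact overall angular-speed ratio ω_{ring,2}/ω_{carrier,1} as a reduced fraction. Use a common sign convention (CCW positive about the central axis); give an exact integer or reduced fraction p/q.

Stage 1: N_ring = 36 + 2·26 = 88
Stage 1: 36(ω_s−ω_c) = −88(ω_r−ω_c),  ω_r=0, ω_c=1
Stage 1: ω_s = 1 − (88/36)(0−1) = 31/9
  ⇒ ω_s¹/ω_c¹ = 31/9
Stage 2: N_ring = 13 + 2·16 = 45
Stage 2: 13(ω_s−ω_c) = −45(ω_r−ω_c),  ω_s=0, ω_c=1
Stage 2: ω_r = 1 − (13/45)(0−1) = 58/45
  ⇒ ω_r²/ω_c² = 58/45
Coupling ω_c² = ω_s¹ ⇒ overall = 31/9 × 58/45 = 1798/405

1798/405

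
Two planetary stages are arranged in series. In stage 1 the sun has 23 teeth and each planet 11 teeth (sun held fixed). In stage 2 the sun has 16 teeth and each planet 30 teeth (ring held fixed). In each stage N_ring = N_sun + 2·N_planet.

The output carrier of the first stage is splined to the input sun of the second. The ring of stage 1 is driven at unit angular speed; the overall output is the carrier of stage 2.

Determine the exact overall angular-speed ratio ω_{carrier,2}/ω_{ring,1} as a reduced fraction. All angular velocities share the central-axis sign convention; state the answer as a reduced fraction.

Stage 1: N_ring = 23 + 2·11 = 45
Stage 1: 23(ω_s−ω_c) = −45(ω_r−ω_c),  ω_s=0, ω_r=1
Stage 1: 23(0−ω_c) = −45(1−ω_c)  ⇒  68ω_c = 45  ⇒  ω_c = 45/68
  ⇒ ω_c¹/ω_r¹ = 45/68
Stage 2: N_ring = 16 + 2·30 = 76
Stage 2: 16(ω_s−ω_c) = −76(ω_r−ω_c),  ω_r=0, ω_s=1
Stage 2: 16(1−ω_c) = −76(0−ω_c)  ⇒  92ω_c = 16  ⇒  ω_c = 4/23
  ⇒ ω_c²/ω_s² = 4/23
Coupling ω_s² = ω_c¹ ⇒ overall = 45/68 × 4/23 = 45/391

45/391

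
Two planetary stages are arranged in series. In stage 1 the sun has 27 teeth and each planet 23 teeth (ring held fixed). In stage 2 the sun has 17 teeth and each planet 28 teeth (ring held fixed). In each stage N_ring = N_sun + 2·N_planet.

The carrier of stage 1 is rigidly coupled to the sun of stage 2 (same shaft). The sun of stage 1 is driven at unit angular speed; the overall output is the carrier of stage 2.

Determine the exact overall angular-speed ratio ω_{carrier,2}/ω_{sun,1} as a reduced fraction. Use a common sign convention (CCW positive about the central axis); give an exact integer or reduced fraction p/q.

51/1000

Stage 1: N_ring = 27 + 2·23 = 73
Stage 1: 27(ω_s−ω_c) = −73(ω_r−ω_c),  ω_r=0, ω_s=1
Stage 1: 27(1−ω_c) = −73(0−ω_c)  ⇒  100ω_c = 27  ⇒  ω_c = 27/100
  ⇒ ω_c¹/ω_s¹ = 27/100
Stage 2: N_ring = 17 + 2·28 = 73
Stage 2: 17(ω_s−ω_c) = −73(ω_r−ω_c),  ω_r=0, ω_s=1
Stage 2: 17(1−ω_c) = −73(0−ω_c)  ⇒  90ω_c = 17  ⇒  ω_c = 17/90
  ⇒ ω_c²/ω_s² = 17/90
Coupling ω_s² = ω_c¹ ⇒ overall = 27/100 × 17/90 = 51/1000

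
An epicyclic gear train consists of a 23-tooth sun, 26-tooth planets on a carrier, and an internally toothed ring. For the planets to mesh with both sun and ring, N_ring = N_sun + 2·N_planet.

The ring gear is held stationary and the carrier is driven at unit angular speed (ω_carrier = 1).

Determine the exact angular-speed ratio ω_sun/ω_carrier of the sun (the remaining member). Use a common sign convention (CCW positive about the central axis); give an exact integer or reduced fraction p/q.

98/23

N_ring = 23 + 2·26 = 75
23(ω_s−ω_c) = −75(ω_r−ω_c),  ω_r=0, ω_c=1
ω_s = 1 − (75/23)(0−1) = 98/23
ω_s/ω_c = 98/23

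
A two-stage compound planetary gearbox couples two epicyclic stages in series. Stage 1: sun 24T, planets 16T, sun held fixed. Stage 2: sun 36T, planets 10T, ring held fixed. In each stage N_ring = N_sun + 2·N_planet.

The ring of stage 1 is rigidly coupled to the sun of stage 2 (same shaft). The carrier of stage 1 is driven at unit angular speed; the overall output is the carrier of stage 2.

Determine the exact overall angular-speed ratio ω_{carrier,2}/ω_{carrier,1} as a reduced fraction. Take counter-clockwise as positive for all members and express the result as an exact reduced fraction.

90/161

Stage 1: N_ring = 24 + 2·16 = 56
Stage 1: 24(ω_s−ω_c) = −56(ω_r−ω_c),  ω_s=0, ω_c=1
Stage 1: ω_r = 1 − (24/56)(0−1) = 10/7
  ⇒ ω_r¹/ω_c¹ = 10/7
Stage 2: N_ring = 36 + 2·10 = 56
Stage 2: 36(ω_s−ω_c) = −56(ω_r−ω_c),  ω_r=0, ω_s=1
Stage 2: 36(1−ω_c) = −56(0−ω_c)  ⇒  92ω_c = 36  ⇒  ω_c = 9/23
  ⇒ ω_c²/ω_s² = 9/23
Coupling ω_s² = ω_r¹ ⇒ overall = 10/7 × 9/23 = 90/161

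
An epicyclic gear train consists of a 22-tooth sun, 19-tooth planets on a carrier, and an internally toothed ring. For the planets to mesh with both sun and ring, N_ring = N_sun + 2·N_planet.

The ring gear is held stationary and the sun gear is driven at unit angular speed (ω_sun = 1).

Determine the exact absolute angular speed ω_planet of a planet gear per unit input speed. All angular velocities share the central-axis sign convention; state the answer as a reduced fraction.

-11/19

N_ring = 22 + 2·19 = 60
22(ω_s−ω_c) = −60(ω_r−ω_c),  ω_r=0, ω_s=1
22(1−ω_c) = −60(0−ω_c)  ⇒  82ω_c = 22  ⇒  ω_c = 11/41
sun–planet: 22·(1−11/41) = −19·(ω_p−ω_c)  ⇒  ω_p−ω_c = −(22/19)·(30/41) = -660/779
ω_p = 11/41 − 660/779 = -11/19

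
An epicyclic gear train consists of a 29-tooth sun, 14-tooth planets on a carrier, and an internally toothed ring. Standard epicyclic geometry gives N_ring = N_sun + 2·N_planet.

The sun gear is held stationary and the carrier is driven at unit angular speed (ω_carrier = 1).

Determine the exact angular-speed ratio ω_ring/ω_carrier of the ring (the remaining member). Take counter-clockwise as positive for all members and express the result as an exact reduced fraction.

N_ring = 29 + 2·14 = 57
29(ω_s−ω_c) = −57(ω_r−ω_c),  ω_s=0, ω_c=1
ω_r = 1 − (29/57)(0−1) = 86/57
ω_r/ω_c = 86/57

86/57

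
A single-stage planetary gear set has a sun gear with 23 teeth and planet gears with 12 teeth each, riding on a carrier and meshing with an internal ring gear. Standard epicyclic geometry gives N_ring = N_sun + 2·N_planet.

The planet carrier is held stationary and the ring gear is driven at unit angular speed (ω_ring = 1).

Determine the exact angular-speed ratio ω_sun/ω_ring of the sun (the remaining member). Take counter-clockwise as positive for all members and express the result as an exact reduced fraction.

N_ring = 23 + 2·12 = 47
23(ω_s−ω_c) = −47(ω_r−ω_c),  ω_c=0, ω_r=1
ω_s = 0 − (47/23)(1−0) = -47/23
ω_s/ω_r = -47/23

-47/23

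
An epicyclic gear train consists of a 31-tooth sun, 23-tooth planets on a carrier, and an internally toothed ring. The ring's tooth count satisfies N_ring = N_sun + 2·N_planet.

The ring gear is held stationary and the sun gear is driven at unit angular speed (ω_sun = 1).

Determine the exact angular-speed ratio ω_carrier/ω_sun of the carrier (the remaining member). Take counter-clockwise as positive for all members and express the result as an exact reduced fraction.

31/108

N_ring = 31 + 2·23 = 77
31(ω_s−ω_c) = −77(ω_r−ω_c),  ω_r=0, ω_s=1
31(1−ω_c) = −77(0−ω_c)  ⇒  108ω_c = 31  ⇒  ω_c = 31/108
ω_c/ω_s = 31/108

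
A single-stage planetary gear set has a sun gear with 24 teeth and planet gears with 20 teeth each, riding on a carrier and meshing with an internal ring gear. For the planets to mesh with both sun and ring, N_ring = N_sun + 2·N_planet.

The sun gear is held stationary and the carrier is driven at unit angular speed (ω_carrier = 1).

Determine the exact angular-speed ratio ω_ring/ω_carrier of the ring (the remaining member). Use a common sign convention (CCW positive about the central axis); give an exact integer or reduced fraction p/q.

N_ring = 24 + 2·20 = 64
24(ω_s−ω_c) = −64(ω_r−ω_c),  ω_s=0, ω_c=1
ω_r = 1 − (24/64)(0−1) = 11/8
ω_r/ω_c = 11/8

11/8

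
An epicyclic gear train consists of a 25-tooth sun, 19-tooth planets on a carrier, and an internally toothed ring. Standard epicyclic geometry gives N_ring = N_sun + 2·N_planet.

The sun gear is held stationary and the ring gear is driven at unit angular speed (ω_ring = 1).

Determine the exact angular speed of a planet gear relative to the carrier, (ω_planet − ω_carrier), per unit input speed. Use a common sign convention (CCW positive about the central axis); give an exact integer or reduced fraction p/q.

N_ring = 25 + 2·19 = 63
25(ω_s−ω_c) = −63(ω_r−ω_c),  ω_s=0, ω_r=1
25(0−ω_c) = −63(1−ω_c)  ⇒  88ω_c = 63  ⇒  ω_c = 63/88
sun–planet: 25·(0−63/88) = −19·(ω_p−ω_c)  ⇒  ω_p−ω_c = −(25/19)·(-63/88) = 1575/1672

1575/1672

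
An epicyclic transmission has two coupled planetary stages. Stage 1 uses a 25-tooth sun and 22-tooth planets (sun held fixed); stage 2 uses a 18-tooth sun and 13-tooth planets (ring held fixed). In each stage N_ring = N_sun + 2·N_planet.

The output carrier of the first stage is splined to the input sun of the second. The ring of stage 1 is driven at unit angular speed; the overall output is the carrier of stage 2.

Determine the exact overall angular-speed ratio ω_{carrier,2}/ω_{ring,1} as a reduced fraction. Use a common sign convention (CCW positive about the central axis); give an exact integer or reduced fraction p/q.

621/2914

Stage 1: N_ring = 25 + 2·22 = 69
Stage 1: 25(ω_s−ω_c) = −69(ω_r−ω_c),  ω_s=0, ω_r=1
Stage 1: 25(0−ω_c) = −69(1−ω_c)  ⇒  94ω_c = 69  ⇒  ω_c = 69/94
  ⇒ ω_c¹/ω_r¹ = 69/94
Stage 2: N_ring = 18 + 2·13 = 44
Stage 2: 18(ω_s−ω_c) = −44(ω_r−ω_c),  ω_r=0, ω_s=1
Stage 2: 18(1−ω_c) = −44(0−ω_c)  ⇒  62ω_c = 18  ⇒  ω_c = 9/31
  ⇒ ω_c²/ω_s² = 9/31
Coupling ω_s² = ω_c¹ ⇒ overall = 69/94 × 9/31 = 621/2914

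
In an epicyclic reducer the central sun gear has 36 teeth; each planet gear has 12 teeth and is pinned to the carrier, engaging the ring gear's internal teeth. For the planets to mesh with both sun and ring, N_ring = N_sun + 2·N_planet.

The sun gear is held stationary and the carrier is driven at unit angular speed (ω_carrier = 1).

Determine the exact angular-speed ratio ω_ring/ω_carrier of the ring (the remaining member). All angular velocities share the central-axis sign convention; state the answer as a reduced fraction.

N_ring = 36 + 2·12 = 60
36(ω_s−ω_c) = −60(ω_r−ω_c),  ω_s=0, ω_c=1
ω_r = 1 − (36/60)(0−1) = 8/5
ω_r/ω_c = 8/5

8/5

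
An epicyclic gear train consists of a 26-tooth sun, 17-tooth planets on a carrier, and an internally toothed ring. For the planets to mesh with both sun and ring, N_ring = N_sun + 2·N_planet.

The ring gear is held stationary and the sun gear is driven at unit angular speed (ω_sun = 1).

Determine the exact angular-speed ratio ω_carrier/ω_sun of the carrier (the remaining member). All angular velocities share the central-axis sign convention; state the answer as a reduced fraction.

N_ring = 26 + 2·17 = 60
26(ω_s−ω_c) = −60(ω_r−ω_c),  ω_r=0, ω_s=1
26(1−ω_c) = −60(0−ω_c)  ⇒  86ω_c = 26  ⇒  ω_c = 13/43
ω_c/ω_s = 13/43

13/43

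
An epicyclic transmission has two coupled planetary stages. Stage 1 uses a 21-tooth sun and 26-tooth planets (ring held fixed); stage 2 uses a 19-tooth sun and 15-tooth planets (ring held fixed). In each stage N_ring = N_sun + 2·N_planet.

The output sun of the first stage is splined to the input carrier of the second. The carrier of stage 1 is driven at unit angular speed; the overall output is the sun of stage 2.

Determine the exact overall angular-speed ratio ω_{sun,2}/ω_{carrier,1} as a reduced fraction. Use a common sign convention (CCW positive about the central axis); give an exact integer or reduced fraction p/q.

6392/399

Stage 1: N_ring = 21 + 2·26 = 73
Stage 1: 21(ω_s−ω_c) = −73(ω_r−ω_c),  ω_r=0, ω_c=1
Stage 1: ω_s = 1 − (73/21)(0−1) = 94/21
  ⇒ ω_s¹/ω_c¹ = 94/21
Stage 2: N_ring = 19 + 2·15 = 49
Stage 2: 19(ω_s−ω_c) = −49(ω_r−ω_c),  ω_r=0, ω_c=1
Stage 2: ω_s = 1 − (49/19)(0−1) = 68/19
  ⇒ ω_s²/ω_c² = 68/19
Coupling ω_c² = ω_s¹ ⇒ overall = 94/21 × 68/19 = 6392/399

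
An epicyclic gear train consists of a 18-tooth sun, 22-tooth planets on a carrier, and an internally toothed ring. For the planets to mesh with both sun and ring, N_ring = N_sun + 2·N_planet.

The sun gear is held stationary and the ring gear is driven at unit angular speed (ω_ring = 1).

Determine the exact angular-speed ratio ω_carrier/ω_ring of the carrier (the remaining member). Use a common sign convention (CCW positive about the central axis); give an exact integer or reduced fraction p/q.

N_ring = 18 + 2·22 = 62
18(ω_s−ω_c) = −62(ω_r−ω_c),  ω_s=0, ω_r=1
18(0−ω_c) = −62(1−ω_c)  ⇒  80ω_c = 62  ⇒  ω_c = 31/40
ω_c/ω_r = 31/40

31/40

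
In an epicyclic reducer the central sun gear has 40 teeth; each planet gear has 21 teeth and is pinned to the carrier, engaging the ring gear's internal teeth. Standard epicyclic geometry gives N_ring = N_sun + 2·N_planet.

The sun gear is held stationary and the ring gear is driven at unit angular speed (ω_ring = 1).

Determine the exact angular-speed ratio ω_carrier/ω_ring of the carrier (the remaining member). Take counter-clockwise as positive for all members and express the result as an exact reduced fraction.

N_ring = 40 + 2·21 = 82
40(ω_s−ω_c) = −82(ω_r−ω_c),  ω_s=0, ω_r=1
40(0−ω_c) = −82(1−ω_c)  ⇒  122ω_c = 82  ⇒  ω_c = 41/61
ω_c/ω_r = 41/61

41/61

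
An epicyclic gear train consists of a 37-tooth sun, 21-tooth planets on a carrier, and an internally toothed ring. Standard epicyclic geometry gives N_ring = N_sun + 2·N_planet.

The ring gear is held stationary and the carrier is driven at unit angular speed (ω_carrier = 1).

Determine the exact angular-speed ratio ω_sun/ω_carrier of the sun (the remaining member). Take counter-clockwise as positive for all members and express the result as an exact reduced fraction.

116/37

N_ring = 37 + 2·21 = 79
37(ω_s−ω_c) = −79(ω_r−ω_c),  ω_r=0, ω_c=1
ω_s = 1 − (79/37)(0−1) = 116/37
ω_s/ω_c = 116/37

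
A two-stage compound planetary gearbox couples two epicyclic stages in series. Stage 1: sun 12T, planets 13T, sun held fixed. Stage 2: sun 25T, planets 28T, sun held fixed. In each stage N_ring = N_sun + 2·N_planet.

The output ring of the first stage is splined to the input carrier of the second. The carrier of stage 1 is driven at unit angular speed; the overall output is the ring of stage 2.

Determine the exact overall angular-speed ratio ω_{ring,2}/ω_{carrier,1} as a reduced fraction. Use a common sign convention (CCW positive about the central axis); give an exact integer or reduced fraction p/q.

2650/1539

Stage 1: N_ring = 12 + 2·13 = 38
Stage 1: 12(ω_s−ω_c) = −38(ω_r−ω_c),  ω_s=0, ω_c=1
Stage 1: ω_r = 1 − (12/38)(0−1) = 25/19
  ⇒ ω_r¹/ω_c¹ = 25/19
Stage 2: N_ring = 25 + 2·28 = 81
Stage 2: 25(ω_s−ω_c) = −81(ω_r−ω_c),  ω_s=0, ω_c=1
Stage 2: ω_r = 1 − (25/81)(0−1) = 106/81
  ⇒ ω_r²/ω_c² = 106/81
Coupling ω_c² = ω_r¹ ⇒ overall = 25/19 × 106/81 = 2650/1539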